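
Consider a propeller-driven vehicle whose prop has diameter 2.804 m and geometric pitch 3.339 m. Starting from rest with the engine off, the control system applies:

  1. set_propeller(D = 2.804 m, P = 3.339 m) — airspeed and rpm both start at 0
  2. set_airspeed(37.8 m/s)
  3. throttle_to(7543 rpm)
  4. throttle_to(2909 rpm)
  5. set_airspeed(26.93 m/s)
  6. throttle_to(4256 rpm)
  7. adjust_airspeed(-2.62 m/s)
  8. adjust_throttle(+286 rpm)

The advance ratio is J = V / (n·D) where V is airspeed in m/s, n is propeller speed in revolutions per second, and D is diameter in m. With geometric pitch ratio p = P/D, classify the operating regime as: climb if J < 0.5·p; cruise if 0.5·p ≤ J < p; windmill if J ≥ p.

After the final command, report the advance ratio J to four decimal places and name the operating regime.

J = 0.1145, regime = climb

set_propeller: D = 2.804 m, P = 3.339 m (p = P/D = 1.190799); state ← (V=0, rpm=0)
set_airspeed(37.8): V ← 37.8 m/s
throttle_to(7543): rpm ← 7543
throttle_to(2909): rpm ← 2909
set_airspeed(26.93): V ← 26.93 m/s
throttle_to(4256): rpm ← 4256
adjust_airspeed(-2.62): V ← 26.93 -2.62 = 24.31 m/s
adjust_throttle(+286): rpm ← 4256 +286 = 4542
final state: V = 24.31 m/s, rpm = 4542 → n = rpm/60 = 75.700000 rev/s
J = V / (n·D) = 24.31 / (75.700000 × 2.804) = 0.114528
regime bands: climb J<0.5954 | cruise [0.5954, 1.1908) | windmill J≥1.1908
J = 0.1145 → climb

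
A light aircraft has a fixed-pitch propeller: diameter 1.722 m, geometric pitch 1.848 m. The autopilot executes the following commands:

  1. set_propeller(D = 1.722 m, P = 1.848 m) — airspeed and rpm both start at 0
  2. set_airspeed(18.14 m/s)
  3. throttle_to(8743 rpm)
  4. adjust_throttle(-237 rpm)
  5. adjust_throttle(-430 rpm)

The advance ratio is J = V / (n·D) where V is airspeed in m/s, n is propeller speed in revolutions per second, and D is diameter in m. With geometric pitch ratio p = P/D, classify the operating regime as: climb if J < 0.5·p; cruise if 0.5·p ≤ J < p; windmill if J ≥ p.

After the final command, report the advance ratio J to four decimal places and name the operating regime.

J = 0.0783, regime = climb

set_propeller: D = 1.722 m, P = 1.848 m (p = P/D = 1.073171); state ← (V=0, rpm=0)
set_airspeed(18.14): V ← 18.14 m/s
throttle_to(8743): rpm ← 8743
adjust_throttle(-237): rpm ← 8743 -237 = 8506
adjust_throttle(-430): rpm ← 8506 -430 = 8076
final state: V = 18.14 m/s, rpm = 8076 → n = rpm/60 = 134.600000 rev/s
J = V / (n·D) = 18.14 / (134.600000 × 1.722) = 0.078263
regime bands: climb J<0.5366 | cruise [0.5366, 1.0732) | windmill J≥1.0732
J = 0.0783 → climb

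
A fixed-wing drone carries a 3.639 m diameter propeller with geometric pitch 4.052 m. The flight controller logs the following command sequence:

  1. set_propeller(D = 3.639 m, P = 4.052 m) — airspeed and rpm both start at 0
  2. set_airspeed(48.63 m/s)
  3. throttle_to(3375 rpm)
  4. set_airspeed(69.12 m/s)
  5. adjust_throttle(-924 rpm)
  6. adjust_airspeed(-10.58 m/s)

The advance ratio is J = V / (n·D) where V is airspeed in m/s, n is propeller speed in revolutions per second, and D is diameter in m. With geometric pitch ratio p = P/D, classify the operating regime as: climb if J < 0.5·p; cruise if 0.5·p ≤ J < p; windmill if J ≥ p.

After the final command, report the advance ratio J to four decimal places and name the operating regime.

J = 0.3938, regime = climb

set_propeller: D = 3.639 m, P = 4.052 m (p = P/D = 1.113493); state ← (V=0, rpm=0)
set_airspeed(48.63): V ← 48.63 m/s
throttle_to(3375): rpm ← 3375
set_airspeed(69.12): V ← 69.12 m/s
adjust_throttle(-924): rpm ← 3375 -924 = 2451
adjust_airspeed(-10.58): V ← 69.12 -10.58 = 58.54 m/s
final state: V = 58.54 m/s, rpm = 2451 → n = rpm/60 = 40.850000 rev/s
J = V / (n·D) = 58.54 / (40.850000 × 3.639) = 0.393803
regime bands: climb J<0.5567 | cruise [0.5567, 1.1135) | windmill J≥1.1135
J = 0.3938 → climb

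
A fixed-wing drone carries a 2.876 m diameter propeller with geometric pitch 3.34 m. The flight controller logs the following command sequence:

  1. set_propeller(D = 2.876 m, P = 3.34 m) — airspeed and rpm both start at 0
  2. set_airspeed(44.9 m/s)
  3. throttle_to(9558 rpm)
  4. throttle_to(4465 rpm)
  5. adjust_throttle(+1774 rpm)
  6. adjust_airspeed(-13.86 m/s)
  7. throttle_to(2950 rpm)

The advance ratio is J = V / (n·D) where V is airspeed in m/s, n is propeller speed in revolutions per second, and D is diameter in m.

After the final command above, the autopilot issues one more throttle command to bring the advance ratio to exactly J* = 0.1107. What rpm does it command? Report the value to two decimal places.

set_propeller: D = 2.876 m, P = 3.34 m (p = P/D = 1.161335); state ← (V=0, rpm=0)
set_airspeed(44.9): V ← 44.9 m/s
throttle_to(9558): rpm ← 9558
throttle_to(4465): rpm ← 4465
adjust_throttle(+1774): rpm ← 4465 +1774 = 6239
adjust_airspeed(-13.86): V ← 44.9 -13.86 = 31.04 m/s
throttle_to(2950): rpm ← 2950
final state: V = 31.04 m/s, rpm = 2950 → n = rpm/60 = 49.166667 rev/s
target J* = 0.1107; solve J* = V/(n·D) for n: n = V/(J*·D) = 31.04/(0.1107 × 2.876) = 97.495643 rev/s
rpm = 60·n = 5849.738609

rpm = 5849.74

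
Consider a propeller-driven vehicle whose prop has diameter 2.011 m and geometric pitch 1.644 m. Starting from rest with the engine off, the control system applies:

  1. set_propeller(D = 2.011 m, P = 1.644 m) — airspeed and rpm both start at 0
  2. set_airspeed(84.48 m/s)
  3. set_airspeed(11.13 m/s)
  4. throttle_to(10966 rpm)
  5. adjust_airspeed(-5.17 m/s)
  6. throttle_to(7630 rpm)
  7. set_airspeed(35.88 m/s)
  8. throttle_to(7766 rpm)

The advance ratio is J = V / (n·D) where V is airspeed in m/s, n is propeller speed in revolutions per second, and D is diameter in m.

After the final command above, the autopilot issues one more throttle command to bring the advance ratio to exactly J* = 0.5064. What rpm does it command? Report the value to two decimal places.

rpm = 2113.97

set_propeller: D = 2.011 m, P = 1.644 m (p = P/D = 0.817504); state ← (V=0, rpm=0)
set_airspeed(84.48): V ← 84.48 m/s
set_airspeed(11.13): V ← 11.13 m/s
throttle_to(10966): rpm ← 10966
adjust_airspeed(-5.17): V ← 11.13 -5.17 = 5.96 m/s
throttle_to(7630): rpm ← 7630
set_airspeed(35.88): V ← 35.88 m/s
throttle_to(7766): rpm ← 7766
final state: V = 35.88 m/s, rpm = 7766 → n = rpm/60 = 129.433333 rev/s
target J* = 0.5064; solve J* = V/(n·D) for n: n = V/(J*·D) = 35.88/(0.5064 × 2.011) = 35.232760 rev/s
rpm = 60·n = 2113.965606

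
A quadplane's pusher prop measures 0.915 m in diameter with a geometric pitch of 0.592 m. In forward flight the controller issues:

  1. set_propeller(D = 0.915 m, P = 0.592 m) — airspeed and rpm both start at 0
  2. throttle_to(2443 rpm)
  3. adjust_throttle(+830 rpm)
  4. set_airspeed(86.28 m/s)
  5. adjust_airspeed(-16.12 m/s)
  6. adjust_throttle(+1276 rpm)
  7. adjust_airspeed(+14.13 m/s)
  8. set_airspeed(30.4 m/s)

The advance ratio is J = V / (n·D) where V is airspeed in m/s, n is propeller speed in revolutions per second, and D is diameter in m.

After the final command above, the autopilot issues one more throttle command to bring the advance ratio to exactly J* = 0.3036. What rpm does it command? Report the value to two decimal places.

rpm = 6566.02

set_propeller: D = 0.915 m, P = 0.592 m (p = P/D = 0.646995); state ← (V=0, rpm=0)
throttle_to(2443): rpm ← 2443
adjust_throttle(+830): rpm ← 2443 +830 = 3273
set_airspeed(86.28): V ← 86.28 m/s
adjust_airspeed(-16.12): V ← 86.28 -16.12 = 70.16 m/s
adjust_throttle(+1276): rpm ← 3273 +1276 = 4549
adjust_airspeed(+14.13): V ← 70.16 +14.13 = 84.29 m/s
set_airspeed(30.4): V ← 30.4 m/s
final state: V = 30.4 m/s, rpm = 4549 → n = rpm/60 = 75.816667 rev/s
target J* = 0.3036; solve J* = V/(n·D) for n: n = V/(J*·D) = 30.4/(0.3036 × 0.915) = 109.433609 rev/s
rpm = 60·n = 6566.016545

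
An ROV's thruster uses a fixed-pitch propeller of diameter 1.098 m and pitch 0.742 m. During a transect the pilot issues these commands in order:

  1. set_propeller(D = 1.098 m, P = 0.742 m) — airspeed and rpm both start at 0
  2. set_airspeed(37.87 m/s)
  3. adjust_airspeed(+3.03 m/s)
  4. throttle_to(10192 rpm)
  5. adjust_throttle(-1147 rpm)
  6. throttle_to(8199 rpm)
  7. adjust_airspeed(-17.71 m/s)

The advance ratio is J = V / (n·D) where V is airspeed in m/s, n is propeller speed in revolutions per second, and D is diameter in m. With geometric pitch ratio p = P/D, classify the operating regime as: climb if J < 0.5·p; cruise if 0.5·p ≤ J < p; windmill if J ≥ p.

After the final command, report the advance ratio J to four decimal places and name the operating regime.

J = 0.1546, regime = climb

set_propeller: D = 1.098 m, P = 0.742 m (p = P/D = 0.675774); state ← (V=0, rpm=0)
set_airspeed(37.87): V ← 37.87 m/s
adjust_airspeed(+3.03): V ← 37.87 +3.03 = 40.9 m/s
throttle_to(10192): rpm ← 10192
adjust_throttle(-1147): rpm ← 10192 -1147 = 9045
throttle_to(8199): rpm ← 8199
adjust_airspeed(-17.71): V ← 40.9 -17.71 = 23.19 m/s
final state: V = 23.19 m/s, rpm = 8199 → n = rpm/60 = 136.650000 rev/s
J = V / (n·D) = 23.19 / (136.650000 × 1.098) = 0.154557
regime bands: climb J<0.3379 | cruise [0.3379, 0.6758) | windmill J≥0.6758
J = 0.1546 → climb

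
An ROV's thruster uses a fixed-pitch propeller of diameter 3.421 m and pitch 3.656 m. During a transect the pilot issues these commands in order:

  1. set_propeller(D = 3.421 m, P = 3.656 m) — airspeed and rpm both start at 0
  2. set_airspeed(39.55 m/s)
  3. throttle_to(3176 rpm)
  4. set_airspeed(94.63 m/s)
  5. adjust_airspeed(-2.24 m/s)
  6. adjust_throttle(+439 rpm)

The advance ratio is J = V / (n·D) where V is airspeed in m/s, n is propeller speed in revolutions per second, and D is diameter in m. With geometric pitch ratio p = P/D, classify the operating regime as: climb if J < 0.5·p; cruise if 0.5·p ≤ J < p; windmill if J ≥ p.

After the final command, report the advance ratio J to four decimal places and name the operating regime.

J = 0.4482, regime = climb

set_propeller: D = 3.421 m, P = 3.656 m (p = P/D = 1.068693); state ← (V=0, rpm=0)
set_airspeed(39.55): V ← 39.55 m/s
throttle_to(3176): rpm ← 3176
set_airspeed(94.63): V ← 94.63 m/s
adjust_airspeed(-2.24): V ← 94.63 -2.24 = 92.39 m/s
adjust_throttle(+439): rpm ← 3176 +439 = 3615
final state: V = 92.39 m/s, rpm = 3615 → n = rpm/60 = 60.250000 rev/s
J = V / (n·D) = 92.39 / (60.250000 × 3.421) = 0.448244
regime bands: climb J<0.5343 | cruise [0.5343, 1.0687) | windmill J≥1.0687
J = 0.4482 → climb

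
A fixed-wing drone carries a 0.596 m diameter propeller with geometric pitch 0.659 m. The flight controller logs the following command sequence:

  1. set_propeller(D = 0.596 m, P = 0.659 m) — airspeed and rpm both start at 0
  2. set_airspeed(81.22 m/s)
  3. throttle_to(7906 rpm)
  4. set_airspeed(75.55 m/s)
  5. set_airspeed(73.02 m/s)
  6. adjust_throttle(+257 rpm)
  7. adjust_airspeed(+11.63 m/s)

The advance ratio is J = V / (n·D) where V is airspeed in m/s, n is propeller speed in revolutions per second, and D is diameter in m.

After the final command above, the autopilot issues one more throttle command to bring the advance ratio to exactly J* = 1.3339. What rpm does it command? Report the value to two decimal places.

set_propeller: D = 0.596 m, P = 0.659 m (p = P/D = 1.105705); state ← (V=0, rpm=0)
set_airspeed(81.22): V ← 81.22 m/s
throttle_to(7906): rpm ← 7906
set_airspeed(75.55): V ← 75.55 m/s
set_airspeed(73.02): V ← 73.02 m/s
adjust_throttle(+257): rpm ← 7906 +257 = 8163
adjust_airspeed(+11.63): V ← 73.02 +11.63 = 84.65 m/s
final state: V = 84.65 m/s, rpm = 8163 → n = rpm/60 = 136.050000 rev/s
target J* = 1.3339; solve J* = V/(n·D) for n: n = V/(J*·D) = 84.65/(1.3339 × 0.596) = 106.477398 rev/s
rpm = 60·n = 6388.643887

rpm = 6388.64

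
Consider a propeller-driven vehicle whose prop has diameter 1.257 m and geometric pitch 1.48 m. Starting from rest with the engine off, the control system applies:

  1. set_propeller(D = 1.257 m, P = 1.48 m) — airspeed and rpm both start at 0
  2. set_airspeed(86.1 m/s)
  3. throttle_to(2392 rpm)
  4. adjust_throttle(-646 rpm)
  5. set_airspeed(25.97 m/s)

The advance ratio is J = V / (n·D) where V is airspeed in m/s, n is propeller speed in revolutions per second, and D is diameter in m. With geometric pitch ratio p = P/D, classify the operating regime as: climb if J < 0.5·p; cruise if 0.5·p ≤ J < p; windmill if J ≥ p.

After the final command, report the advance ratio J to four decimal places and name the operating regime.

J = 0.7100, regime = cruise

set_propeller: D = 1.257 m, P = 1.48 m (p = P/D = 1.177407); state ← (V=0, rpm=0)
set_airspeed(86.1): V ← 86.1 m/s
throttle_to(2392): rpm ← 2392
adjust_throttle(-646): rpm ← 2392 -646 = 1746
set_airspeed(25.97): V ← 25.97 m/s
final state: V = 25.97 m/s, rpm = 1746 → n = rpm/60 = 29.100000 rev/s
J = V / (n·D) = 25.97 / (29.100000 × 1.257) = 0.709976
regime bands: climb J<0.5887 | cruise [0.5887, 1.1774) | windmill J≥1.1774
J = 0.7100 → cruise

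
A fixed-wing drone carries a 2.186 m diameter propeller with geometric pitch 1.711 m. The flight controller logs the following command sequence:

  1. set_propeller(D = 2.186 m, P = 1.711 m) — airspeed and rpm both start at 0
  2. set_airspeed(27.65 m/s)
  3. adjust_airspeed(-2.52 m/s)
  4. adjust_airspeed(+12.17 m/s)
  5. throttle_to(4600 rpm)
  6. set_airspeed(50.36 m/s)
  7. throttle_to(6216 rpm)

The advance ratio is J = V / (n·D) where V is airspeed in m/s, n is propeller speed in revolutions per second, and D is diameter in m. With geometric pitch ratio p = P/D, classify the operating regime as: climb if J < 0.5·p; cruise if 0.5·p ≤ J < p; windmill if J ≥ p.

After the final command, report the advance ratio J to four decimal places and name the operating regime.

set_propeller: D = 2.186 m, P = 1.711 m (p = P/D = 0.782708); state ← (V=0, rpm=0)
set_airspeed(27.65): V ← 27.65 m/s
adjust_airspeed(-2.52): V ← 27.65 -2.52 = 25.13 m/s
adjust_airspeed(+12.17): V ← 25.13 +12.17 = 37.3 m/s
throttle_to(4600): rpm ← 4600
set_airspeed(50.36): V ← 50.36 m/s
throttle_to(6216): rpm ← 6216
final state: V = 50.36 m/s, rpm = 6216 → n = rpm/60 = 103.600000 rev/s
J = V / (n·D) = 50.36 / (103.600000 × 2.186) = 0.222370
regime bands: climb J<0.3914 | cruise [0.3914, 0.7827) | windmill J≥0.7827
J = 0.2224 → climb

J = 0.2224, regime = climb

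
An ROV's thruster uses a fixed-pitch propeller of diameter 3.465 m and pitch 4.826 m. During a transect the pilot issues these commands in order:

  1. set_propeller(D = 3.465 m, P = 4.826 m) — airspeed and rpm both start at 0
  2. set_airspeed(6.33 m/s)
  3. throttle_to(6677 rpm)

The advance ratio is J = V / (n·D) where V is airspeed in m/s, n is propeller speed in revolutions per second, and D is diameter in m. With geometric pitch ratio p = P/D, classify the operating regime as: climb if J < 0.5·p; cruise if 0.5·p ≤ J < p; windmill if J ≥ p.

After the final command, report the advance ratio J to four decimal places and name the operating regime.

set_propeller: D = 3.465 m, P = 4.826 m (p = P/D = 1.392785); state ← (V=0, rpm=0)
set_airspeed(6.33): V ← 6.33 m/s
throttle_to(6677): rpm ← 6677
final state: V = 6.33 m/s, rpm = 6677 → n = rpm/60 = 111.283333 rev/s
J = V / (n·D) = 6.33 / (111.283333 × 3.465) = 0.016416
regime bands: climb J<0.6964 | cruise [0.6964, 1.3928) | windmill J≥1.3928
J = 0.0164 → climb

J = 0.0164, regime = climb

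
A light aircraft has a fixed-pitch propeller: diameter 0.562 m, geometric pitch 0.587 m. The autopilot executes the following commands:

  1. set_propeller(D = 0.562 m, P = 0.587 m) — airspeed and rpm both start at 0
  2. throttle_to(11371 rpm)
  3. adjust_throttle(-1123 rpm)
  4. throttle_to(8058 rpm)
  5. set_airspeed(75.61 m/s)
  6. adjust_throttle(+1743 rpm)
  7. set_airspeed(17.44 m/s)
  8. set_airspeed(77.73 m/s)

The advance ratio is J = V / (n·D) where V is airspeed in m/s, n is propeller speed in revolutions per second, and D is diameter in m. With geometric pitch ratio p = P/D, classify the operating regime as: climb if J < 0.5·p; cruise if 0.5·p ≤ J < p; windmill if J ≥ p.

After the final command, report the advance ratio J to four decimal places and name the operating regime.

set_propeller: D = 0.562 m, P = 0.587 m (p = P/D = 1.044484); state ← (V=0, rpm=0)
throttle_to(11371): rpm ← 11371
adjust_throttle(-1123): rpm ← 11371 -1123 = 10248
throttle_to(8058): rpm ← 8058
set_airspeed(75.61): V ← 75.61 m/s
adjust_throttle(+1743): rpm ← 8058 +1743 = 9801
set_airspeed(17.44): V ← 17.44 m/s
set_airspeed(77.73): V ← 77.73 m/s
final state: V = 77.73 m/s, rpm = 9801 → n = rpm/60 = 163.350000 rev/s
J = V / (n·D) = 77.73 / (163.350000 × 0.562) = 0.846707
regime bands: climb J<0.5222 | cruise [0.5222, 1.0445) | windmill J≥1.0445
J = 0.8467 → cruise

J = 0.8467, regime = cruise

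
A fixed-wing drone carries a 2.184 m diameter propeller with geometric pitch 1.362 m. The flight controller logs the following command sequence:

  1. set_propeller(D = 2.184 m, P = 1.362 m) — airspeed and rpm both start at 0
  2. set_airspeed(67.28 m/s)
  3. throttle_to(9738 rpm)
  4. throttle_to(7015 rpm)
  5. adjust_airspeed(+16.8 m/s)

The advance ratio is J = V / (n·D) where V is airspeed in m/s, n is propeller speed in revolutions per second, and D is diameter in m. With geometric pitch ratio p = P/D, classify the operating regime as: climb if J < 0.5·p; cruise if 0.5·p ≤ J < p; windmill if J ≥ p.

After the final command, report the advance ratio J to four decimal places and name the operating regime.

J = 0.3293, regime = cruise

set_propeller: D = 2.184 m, P = 1.362 m (p = P/D = 0.623626); state ← (V=0, rpm=0)
set_airspeed(67.28): V ← 67.28 m/s
throttle_to(9738): rpm ← 9738
throttle_to(7015): rpm ← 7015
adjust_airspeed(+16.8): V ← 67.28 +16.8 = 84.08 m/s
final state: V = 84.08 m/s, rpm = 7015 → n = rpm/60 = 116.916667 rev/s
J = V / (n·D) = 84.08 / (116.916667 × 2.184) = 0.329279
regime bands: climb J<0.3118 | cruise [0.3118, 0.6236) | windmill J≥0.6236
J = 0.3293 → cruise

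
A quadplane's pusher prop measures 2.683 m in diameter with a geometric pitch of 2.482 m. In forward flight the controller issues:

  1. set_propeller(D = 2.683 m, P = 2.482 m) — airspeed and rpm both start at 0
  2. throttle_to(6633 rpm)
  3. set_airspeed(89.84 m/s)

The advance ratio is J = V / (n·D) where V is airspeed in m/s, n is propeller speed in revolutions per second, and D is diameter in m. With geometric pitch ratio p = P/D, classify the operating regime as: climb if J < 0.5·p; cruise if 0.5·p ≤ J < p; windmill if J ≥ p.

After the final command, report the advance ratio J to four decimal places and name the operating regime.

J = 0.3029, regime = climb

set_propeller: D = 2.683 m, P = 2.482 m (p = P/D = 0.925084); state ← (V=0, rpm=0)
throttle_to(6633): rpm ← 6633
set_airspeed(89.84): V ← 89.84 m/s
final state: V = 89.84 m/s, rpm = 6633 → n = rpm/60 = 110.550000 rev/s
J = V / (n·D) = 89.84 / (110.550000 × 2.683) = 0.302894
regime bands: climb J<0.4625 | cruise [0.4625, 0.9251) | windmill J≥0.9251
J = 0.3029 → climb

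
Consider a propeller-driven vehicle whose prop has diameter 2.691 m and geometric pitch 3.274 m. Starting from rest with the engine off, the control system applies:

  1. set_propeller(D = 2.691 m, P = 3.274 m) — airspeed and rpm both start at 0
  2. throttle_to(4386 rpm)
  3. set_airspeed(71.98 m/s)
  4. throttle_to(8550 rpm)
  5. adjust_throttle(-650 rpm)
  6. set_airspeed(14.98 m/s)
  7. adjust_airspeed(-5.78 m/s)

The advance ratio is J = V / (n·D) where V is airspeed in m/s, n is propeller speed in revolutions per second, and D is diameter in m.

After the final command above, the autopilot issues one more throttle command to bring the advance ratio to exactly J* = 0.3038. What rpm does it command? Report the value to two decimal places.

set_propeller: D = 2.691 m, P = 3.274 m (p = P/D = 1.216648); state ← (V=0, rpm=0)
throttle_to(4386): rpm ← 4386
set_airspeed(71.98): V ← 71.98 m/s
throttle_to(8550): rpm ← 8550
adjust_throttle(-650): rpm ← 8550 -650 = 7900
set_airspeed(14.98): V ← 14.98 m/s
adjust_airspeed(-5.78): V ← 14.98 -5.78 = 9.2 m/s
final state: V = 9.2 m/s, rpm = 7900 → n = rpm/60 = 131.666667 rev/s
target J* = 0.3038; solve J* = V/(n·D) for n: n = V/(J*·D) = 9.2/(0.3038 × 2.691) = 11.253467 rev/s
rpm = 60·n = 675.208048

rpm = 675.21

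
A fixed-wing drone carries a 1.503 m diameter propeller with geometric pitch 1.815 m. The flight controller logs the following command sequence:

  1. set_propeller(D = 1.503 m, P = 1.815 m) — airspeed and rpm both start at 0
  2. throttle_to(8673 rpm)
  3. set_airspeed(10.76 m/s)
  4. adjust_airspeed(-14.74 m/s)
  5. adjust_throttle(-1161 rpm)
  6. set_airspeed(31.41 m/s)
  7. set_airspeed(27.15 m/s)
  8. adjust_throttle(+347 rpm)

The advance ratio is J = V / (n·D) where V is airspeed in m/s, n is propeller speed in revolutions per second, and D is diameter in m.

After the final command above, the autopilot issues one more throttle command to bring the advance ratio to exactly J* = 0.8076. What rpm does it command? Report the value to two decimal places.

set_propeller: D = 1.503 m, P = 1.815 m (p = P/D = 1.207585); state ← (V=0, rpm=0)
throttle_to(8673): rpm ← 8673
set_airspeed(10.76): V ← 10.76 m/s
adjust_airspeed(-14.74): V ← 10.76 -14.74 = -3.98 m/s
adjust_throttle(-1161): rpm ← 8673 -1161 = 7512
set_airspeed(31.41): V ← 31.41 m/s
set_airspeed(27.15): V ← 27.15 m/s
adjust_throttle(+347): rpm ← 7512 +347 = 7859
final state: V = 27.15 m/s, rpm = 7859 → n = rpm/60 = 130.983333 rev/s
target J* = 0.8076; solve J* = V/(n·D) for n: n = V/(J*·D) = 27.15/(0.8076 × 1.503) = 22.367350 rev/s
rpm = 60·n = 1342.041029

rpm = 1342.04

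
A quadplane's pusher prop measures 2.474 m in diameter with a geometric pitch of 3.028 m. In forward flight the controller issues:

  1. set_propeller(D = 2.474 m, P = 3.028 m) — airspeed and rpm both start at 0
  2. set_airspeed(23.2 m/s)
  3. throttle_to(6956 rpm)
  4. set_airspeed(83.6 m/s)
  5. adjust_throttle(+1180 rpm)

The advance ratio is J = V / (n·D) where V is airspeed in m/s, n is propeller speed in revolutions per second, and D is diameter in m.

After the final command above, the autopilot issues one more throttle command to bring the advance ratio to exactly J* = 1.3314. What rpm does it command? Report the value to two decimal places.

set_propeller: D = 2.474 m, P = 3.028 m (p = P/D = 1.223929); state ← (V=0, rpm=0)
set_airspeed(23.2): V ← 23.2 m/s
throttle_to(6956): rpm ← 6956
set_airspeed(83.6): V ← 83.6 m/s
adjust_throttle(+1180): rpm ← 6956 +1180 = 8136
final state: V = 83.6 m/s, rpm = 8136 → n = rpm/60 = 135.600000 rev/s
target J* = 1.3314; solve J* = V/(n·D) for n: n = V/(J*·D) = 83.6/(1.3314 × 2.474) = 25.380375 rev/s
rpm = 60·n = 1522.822482

rpm = 1522.82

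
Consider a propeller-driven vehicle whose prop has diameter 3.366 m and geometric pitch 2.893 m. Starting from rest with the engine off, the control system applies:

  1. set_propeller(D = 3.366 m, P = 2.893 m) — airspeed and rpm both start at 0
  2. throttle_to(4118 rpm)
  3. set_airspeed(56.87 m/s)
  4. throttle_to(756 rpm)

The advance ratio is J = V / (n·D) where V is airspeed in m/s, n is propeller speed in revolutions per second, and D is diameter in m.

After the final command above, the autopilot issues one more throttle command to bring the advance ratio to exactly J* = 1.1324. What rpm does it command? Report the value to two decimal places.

rpm = 895.20

set_propeller: D = 3.366 m, P = 2.893 m (p = P/D = 0.859477); state ← (V=0, rpm=0)
throttle_to(4118): rpm ← 4118
set_airspeed(56.87): V ← 56.87 m/s
throttle_to(756): rpm ← 756
final state: V = 56.87 m/s, rpm = 756 → n = rpm/60 = 12.600000 rev/s
target J* = 1.1324; solve J* = V/(n·D) for n: n = V/(J*·D) = 56.87/(1.1324 × 3.366) = 14.920015 rev/s
rpm = 60·n = 895.200892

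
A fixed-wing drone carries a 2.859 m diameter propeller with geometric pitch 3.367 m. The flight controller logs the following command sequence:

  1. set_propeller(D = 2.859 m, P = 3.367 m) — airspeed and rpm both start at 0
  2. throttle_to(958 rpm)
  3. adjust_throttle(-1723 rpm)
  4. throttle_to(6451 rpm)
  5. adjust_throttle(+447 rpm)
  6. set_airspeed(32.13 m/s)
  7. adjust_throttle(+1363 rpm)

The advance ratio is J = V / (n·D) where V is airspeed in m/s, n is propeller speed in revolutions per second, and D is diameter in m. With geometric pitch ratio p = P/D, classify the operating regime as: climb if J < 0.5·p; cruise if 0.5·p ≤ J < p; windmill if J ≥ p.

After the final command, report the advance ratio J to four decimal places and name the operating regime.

set_propeller: D = 2.859 m, P = 3.367 m (p = P/D = 1.177685); state ← (V=0, rpm=0)
throttle_to(958): rpm ← 958
adjust_throttle(-1723): rpm ← 958 -1723 = -765
throttle_to(6451): rpm ← 6451
adjust_throttle(+447): rpm ← 6451 +447 = 6898
set_airspeed(32.13): V ← 32.13 m/s
adjust_throttle(+1363): rpm ← 6898 +1363 = 8261
final state: V = 32.13 m/s, rpm = 8261 → n = rpm/60 = 137.683333 rev/s
J = V / (n·D) = 32.13 / (137.683333 × 2.859) = 0.081623
regime bands: climb J<0.5888 | cruise [0.5888, 1.1777) | windmill J≥1.1777
J = 0.0816 → climb

J = 0.0816, regime = climb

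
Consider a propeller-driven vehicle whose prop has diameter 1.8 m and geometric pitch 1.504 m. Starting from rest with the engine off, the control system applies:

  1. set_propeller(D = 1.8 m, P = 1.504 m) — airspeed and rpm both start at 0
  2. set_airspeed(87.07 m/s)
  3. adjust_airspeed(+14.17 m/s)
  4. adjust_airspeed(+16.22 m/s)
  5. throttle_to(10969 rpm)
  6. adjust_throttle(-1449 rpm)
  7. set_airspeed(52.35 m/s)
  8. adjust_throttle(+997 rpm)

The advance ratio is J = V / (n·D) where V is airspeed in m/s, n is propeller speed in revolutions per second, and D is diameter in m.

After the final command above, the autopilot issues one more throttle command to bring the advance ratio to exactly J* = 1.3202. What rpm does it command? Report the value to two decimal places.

set_propeller: D = 1.8 m, P = 1.504 m (p = P/D = 0.835556); state ← (V=0, rpm=0)
set_airspeed(87.07): V ← 87.07 m/s
adjust_airspeed(+14.17): V ← 87.07 +14.17 = 101.24 m/s
adjust_airspeed(+16.22): V ← 101.24 +16.22 = 117.46 m/s
throttle_to(10969): rpm ← 10969
adjust_throttle(-1449): rpm ← 10969 -1449 = 9520
set_airspeed(52.35): V ← 52.35 m/s
adjust_throttle(+997): rpm ← 9520 +997 = 10517
final state: V = 52.35 m/s, rpm = 10517 → n = rpm/60 = 175.283333 rev/s
target J* = 1.3202; solve J* = V/(n·D) for n: n = V/(J*·D) = 52.35/(1.3202 × 1.8) = 22.029490 rev/s
rpm = 60·n = 1321.769429

rpm = 1321.77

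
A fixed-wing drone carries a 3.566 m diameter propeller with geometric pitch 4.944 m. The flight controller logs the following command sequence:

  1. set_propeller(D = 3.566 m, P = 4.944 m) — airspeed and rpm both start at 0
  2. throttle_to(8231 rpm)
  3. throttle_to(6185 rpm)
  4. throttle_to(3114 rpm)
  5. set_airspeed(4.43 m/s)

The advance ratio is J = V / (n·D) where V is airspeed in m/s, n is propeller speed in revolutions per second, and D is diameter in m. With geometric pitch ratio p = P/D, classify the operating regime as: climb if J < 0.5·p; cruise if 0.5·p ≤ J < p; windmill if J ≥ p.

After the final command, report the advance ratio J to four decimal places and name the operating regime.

set_propeller: D = 3.566 m, P = 4.944 m (p = P/D = 1.386427); state ← (V=0, rpm=0)
throttle_to(8231): rpm ← 8231
throttle_to(6185): rpm ← 6185
throttle_to(3114): rpm ← 3114
set_airspeed(4.43): V ← 4.43 m/s
final state: V = 4.43 m/s, rpm = 3114 → n = rpm/60 = 51.900000 rev/s
J = V / (n·D) = 4.43 / (51.900000 × 3.566) = 0.023936
regime bands: climb J<0.6932 | cruise [0.6932, 1.3864) | windmill J≥1.3864
J = 0.0239 → climb

J = 0.0239, regime = climb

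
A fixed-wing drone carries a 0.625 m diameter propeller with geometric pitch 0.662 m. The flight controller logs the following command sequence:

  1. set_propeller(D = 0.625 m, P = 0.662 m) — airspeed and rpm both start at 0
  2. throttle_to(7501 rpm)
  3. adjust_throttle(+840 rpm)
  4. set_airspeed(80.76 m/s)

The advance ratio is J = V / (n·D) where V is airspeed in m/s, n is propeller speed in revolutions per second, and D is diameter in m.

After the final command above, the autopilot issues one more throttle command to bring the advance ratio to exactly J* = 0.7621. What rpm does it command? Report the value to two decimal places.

rpm = 10173.15

set_propeller: D = 0.625 m, P = 0.662 m (p = P/D = 1.059200); state ← (V=0, rpm=0)
throttle_to(7501): rpm ← 7501
adjust_throttle(+840): rpm ← 7501 +840 = 8341
set_airspeed(80.76): V ← 80.76 m/s
final state: V = 80.76 m/s, rpm = 8341 → n = rpm/60 = 139.016667 rev/s
target J* = 0.7621; solve J* = V/(n·D) for n: n = V/(J*·D) = 80.76/(0.7621 × 0.625) = 169.552552 rev/s
rpm = 60·n = 10173.153130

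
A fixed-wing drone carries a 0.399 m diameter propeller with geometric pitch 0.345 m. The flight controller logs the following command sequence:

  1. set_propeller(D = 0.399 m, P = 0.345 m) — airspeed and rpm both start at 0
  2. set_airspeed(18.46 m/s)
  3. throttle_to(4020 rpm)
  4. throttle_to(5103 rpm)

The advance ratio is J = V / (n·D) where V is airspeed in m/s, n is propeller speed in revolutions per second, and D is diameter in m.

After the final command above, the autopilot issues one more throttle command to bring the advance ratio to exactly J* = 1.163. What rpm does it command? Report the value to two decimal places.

rpm = 2386.88

set_propeller: D = 0.399 m, P = 0.345 m (p = P/D = 0.864662); state ← (V=0, rpm=0)
set_airspeed(18.46): V ← 18.46 m/s
throttle_to(4020): rpm ← 4020
throttle_to(5103): rpm ← 5103
final state: V = 18.46 m/s, rpm = 5103 → n = rpm/60 = 85.050000 rev/s
target J* = 1.163; solve J* = V/(n·D) for n: n = V/(J*·D) = 18.46/(1.163 × 0.399) = 39.781311 rev/s
rpm = 60·n = 2386.878633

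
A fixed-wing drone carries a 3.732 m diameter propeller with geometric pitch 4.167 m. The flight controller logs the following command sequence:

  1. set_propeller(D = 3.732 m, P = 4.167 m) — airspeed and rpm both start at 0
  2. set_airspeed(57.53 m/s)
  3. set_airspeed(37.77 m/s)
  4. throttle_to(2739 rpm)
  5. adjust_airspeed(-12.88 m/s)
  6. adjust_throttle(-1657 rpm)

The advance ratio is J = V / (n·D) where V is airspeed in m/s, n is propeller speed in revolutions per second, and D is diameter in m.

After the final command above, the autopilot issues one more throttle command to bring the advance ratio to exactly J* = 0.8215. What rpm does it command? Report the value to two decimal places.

rpm = 487.11

set_propeller: D = 3.732 m, P = 4.167 m (p = P/D = 1.116559); state ← (V=0, rpm=0)
set_airspeed(57.53): V ← 57.53 m/s
set_airspeed(37.77): V ← 37.77 m/s
throttle_to(2739): rpm ← 2739
adjust_airspeed(-12.88): V ← 37.77 -12.88 = 24.89 m/s
adjust_throttle(-1657): rpm ← 2739 -1657 = 1082
final state: V = 24.89 m/s, rpm = 1082 → n = rpm/60 = 18.033333 rev/s
target J* = 0.8215; solve J* = V/(n·D) for n: n = V/(J*·D) = 24.89/(0.8215 × 3.732) = 8.118498 rev/s
rpm = 60·n = 487.109886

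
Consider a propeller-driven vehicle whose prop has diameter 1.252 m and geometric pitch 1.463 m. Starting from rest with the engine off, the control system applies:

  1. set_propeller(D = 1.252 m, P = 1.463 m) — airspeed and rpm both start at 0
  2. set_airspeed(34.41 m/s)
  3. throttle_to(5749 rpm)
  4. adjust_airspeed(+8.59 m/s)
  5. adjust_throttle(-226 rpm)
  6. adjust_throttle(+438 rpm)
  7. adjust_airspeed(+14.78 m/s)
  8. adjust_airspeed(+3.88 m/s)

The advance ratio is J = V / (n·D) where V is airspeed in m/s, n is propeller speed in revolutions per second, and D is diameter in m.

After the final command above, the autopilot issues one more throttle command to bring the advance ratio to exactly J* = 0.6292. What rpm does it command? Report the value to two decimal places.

rpm = 4696.36

set_propeller: D = 1.252 m, P = 1.463 m (p = P/D = 1.168530); state ← (V=0, rpm=0)
set_airspeed(34.41): V ← 34.41 m/s
throttle_to(5749): rpm ← 5749
adjust_airspeed(+8.59): V ← 34.41 +8.59 = 43 m/s
adjust_throttle(-226): rpm ← 5749 -226 = 5523
adjust_throttle(+438): rpm ← 5523 +438 = 5961
adjust_airspeed(+14.78): V ← 43 +14.78 = 57.78 m/s
adjust_airspeed(+3.88): V ← 57.78 +3.88 = 61.66 m/s
final state: V = 61.66 m/s, rpm = 5961 → n = rpm/60 = 99.350000 rev/s
target J* = 0.6292; solve J* = V/(n·D) for n: n = V/(J*·D) = 61.66/(0.6292 × 1.252) = 78.272729 rev/s
rpm = 60·n = 4696.363758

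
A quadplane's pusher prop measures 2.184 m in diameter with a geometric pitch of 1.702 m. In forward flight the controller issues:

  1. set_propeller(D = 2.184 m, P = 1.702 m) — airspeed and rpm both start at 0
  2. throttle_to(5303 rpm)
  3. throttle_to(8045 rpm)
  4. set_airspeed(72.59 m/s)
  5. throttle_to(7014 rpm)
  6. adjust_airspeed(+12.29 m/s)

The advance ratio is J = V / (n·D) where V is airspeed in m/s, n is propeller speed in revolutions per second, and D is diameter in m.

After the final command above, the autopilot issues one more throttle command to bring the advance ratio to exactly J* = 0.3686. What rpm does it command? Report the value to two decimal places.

set_propeller: D = 2.184 m, P = 1.702 m (p = P/D = 0.779304); state ← (V=0, rpm=0)
throttle_to(5303): rpm ← 5303
throttle_to(8045): rpm ← 8045
set_airspeed(72.59): V ← 72.59 m/s
throttle_to(7014): rpm ← 7014
adjust_airspeed(+12.29): V ← 72.59 +12.29 = 84.88 m/s
final state: V = 84.88 m/s, rpm = 7014 → n = rpm/60 = 116.900000 rev/s
target J* = 0.3686; solve J* = V/(n·D) for n: n = V/(J*·D) = 84.88/(0.3686 × 2.184) = 105.438060 rev/s
rpm = 60·n = 6326.283592

rpm = 6326.28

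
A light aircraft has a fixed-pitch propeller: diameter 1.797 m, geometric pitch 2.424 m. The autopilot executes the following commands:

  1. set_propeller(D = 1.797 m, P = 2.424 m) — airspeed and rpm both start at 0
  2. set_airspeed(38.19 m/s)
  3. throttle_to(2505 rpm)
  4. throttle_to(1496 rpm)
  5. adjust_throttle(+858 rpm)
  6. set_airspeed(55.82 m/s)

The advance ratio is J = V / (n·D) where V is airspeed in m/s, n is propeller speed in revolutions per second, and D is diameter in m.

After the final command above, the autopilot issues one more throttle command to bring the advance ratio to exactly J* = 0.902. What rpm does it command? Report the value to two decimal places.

set_propeller: D = 1.797 m, P = 2.424 m (p = P/D = 1.348915); state ← (V=0, rpm=0)
set_airspeed(38.19): V ← 38.19 m/s
throttle_to(2505): rpm ← 2505
throttle_to(1496): rpm ← 1496
adjust_throttle(+858): rpm ← 1496 +858 = 2354
set_airspeed(55.82): V ← 55.82 m/s
final state: V = 55.82 m/s, rpm = 2354 → n = rpm/60 = 39.233333 rev/s
target J* = 0.902; solve J* = V/(n·D) for n: n = V/(J*·D) = 55.82/(0.902 × 1.797) = 34.437786 rev/s
rpm = 60·n = 2066.267134

rpm = 2066.27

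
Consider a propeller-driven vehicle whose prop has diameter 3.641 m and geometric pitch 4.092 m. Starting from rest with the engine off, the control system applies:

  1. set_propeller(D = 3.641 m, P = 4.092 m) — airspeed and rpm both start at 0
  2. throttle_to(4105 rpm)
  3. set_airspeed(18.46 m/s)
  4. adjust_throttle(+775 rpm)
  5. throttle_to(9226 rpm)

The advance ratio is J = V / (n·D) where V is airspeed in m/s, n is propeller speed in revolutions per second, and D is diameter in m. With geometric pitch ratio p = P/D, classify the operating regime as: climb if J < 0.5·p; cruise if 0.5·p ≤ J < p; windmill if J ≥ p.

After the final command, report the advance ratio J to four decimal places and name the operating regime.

set_propeller: D = 3.641 m, P = 4.092 m (p = P/D = 1.123867); state ← (V=0, rpm=0)
throttle_to(4105): rpm ← 4105
set_airspeed(18.46): V ← 18.46 m/s
adjust_throttle(+775): rpm ← 4105 +775 = 4880
throttle_to(9226): rpm ← 9226
final state: V = 18.46 m/s, rpm = 9226 → n = rpm/60 = 153.766667 rev/s
J = V / (n·D) = 18.46 / (153.766667 × 3.641) = 0.032972
regime bands: climb J<0.5619 | cruise [0.5619, 1.1239) | windmill J≥1.1239
J = 0.0330 → climb

J = 0.0330, regime = climb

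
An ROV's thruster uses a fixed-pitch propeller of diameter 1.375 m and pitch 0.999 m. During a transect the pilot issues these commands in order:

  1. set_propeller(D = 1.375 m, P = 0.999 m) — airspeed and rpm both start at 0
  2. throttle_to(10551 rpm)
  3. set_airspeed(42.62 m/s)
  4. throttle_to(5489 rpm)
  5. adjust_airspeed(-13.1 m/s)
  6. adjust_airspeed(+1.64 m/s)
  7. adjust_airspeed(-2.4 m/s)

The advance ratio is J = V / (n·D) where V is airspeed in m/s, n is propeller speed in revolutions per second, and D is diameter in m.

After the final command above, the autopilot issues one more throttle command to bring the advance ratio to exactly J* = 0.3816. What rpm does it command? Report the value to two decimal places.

set_propeller: D = 1.375 m, P = 0.999 m (p = P/D = 0.726545); state ← (V=0, rpm=0)
throttle_to(10551): rpm ← 10551
set_airspeed(42.62): V ← 42.62 m/s
throttle_to(5489): rpm ← 5489
adjust_airspeed(-13.1): V ← 42.62 -13.1 = 29.52 m/s
adjust_airspeed(+1.64): V ← 29.52 +1.64 = 31.16 m/s
adjust_airspeed(-2.4): V ← 31.16 -2.4 = 28.76 m/s
final state: V = 28.76 m/s, rpm = 5489 → n = rpm/60 = 91.483333 rev/s
target J* = 0.3816; solve J* = V/(n·D) for n: n = V/(J*·D) = 28.76/(0.3816 × 1.375) = 54.812274 rev/s
rpm = 60·n = 3288.736421

rpm = 3288.74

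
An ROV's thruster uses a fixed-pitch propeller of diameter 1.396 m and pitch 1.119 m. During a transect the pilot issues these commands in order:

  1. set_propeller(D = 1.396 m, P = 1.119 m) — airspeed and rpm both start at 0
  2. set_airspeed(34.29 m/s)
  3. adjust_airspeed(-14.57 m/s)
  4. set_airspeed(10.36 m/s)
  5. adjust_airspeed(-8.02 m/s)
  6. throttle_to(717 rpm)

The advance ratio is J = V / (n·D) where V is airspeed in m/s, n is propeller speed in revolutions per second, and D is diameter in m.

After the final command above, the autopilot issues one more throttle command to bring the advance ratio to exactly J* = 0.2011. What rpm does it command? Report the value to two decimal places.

set_propeller: D = 1.396 m, P = 1.119 m (p = P/D = 0.801576); state ← (V=0, rpm=0)
set_airspeed(34.29): V ← 34.29 m/s
adjust_airspeed(-14.57): V ← 34.29 -14.57 = 19.72 m/s
set_airspeed(10.36): V ← 10.36 m/s
adjust_airspeed(-8.02): V ← 10.36 -8.02 = 2.34 m/s
throttle_to(717): rpm ← 717
final state: V = 2.34 m/s, rpm = 717 → n = rpm/60 = 11.950000 rev/s
target J* = 0.2011; solve J* = V/(n·D) for n: n = V/(J*·D) = 2.34/(0.2011 × 1.396) = 8.335245 rev/s
rpm = 60·n = 500.114699

rpm = 500.11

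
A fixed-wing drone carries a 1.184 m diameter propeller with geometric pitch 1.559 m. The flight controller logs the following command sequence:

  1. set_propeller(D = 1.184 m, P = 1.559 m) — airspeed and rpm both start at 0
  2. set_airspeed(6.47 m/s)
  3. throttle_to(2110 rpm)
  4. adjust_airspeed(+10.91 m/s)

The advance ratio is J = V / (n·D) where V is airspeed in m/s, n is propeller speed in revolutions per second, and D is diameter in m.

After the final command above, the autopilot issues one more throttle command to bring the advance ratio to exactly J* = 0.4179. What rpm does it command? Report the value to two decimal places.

set_propeller: D = 1.184 m, P = 1.559 m (p = P/D = 1.316723); state ← (V=0, rpm=0)
set_airspeed(6.47): V ← 6.47 m/s
throttle_to(2110): rpm ← 2110
adjust_airspeed(+10.91): V ← 6.47 +10.91 = 17.38 m/s
final state: V = 17.38 m/s, rpm = 2110 → n = rpm/60 = 35.166667 rev/s
target J* = 0.4179; solve J* = V/(n·D) for n: n = V/(J*·D) = 17.38/(0.4179 × 1.184) = 35.125757 rev/s
rpm = 60·n = 2107.545449

rpm = 2107.55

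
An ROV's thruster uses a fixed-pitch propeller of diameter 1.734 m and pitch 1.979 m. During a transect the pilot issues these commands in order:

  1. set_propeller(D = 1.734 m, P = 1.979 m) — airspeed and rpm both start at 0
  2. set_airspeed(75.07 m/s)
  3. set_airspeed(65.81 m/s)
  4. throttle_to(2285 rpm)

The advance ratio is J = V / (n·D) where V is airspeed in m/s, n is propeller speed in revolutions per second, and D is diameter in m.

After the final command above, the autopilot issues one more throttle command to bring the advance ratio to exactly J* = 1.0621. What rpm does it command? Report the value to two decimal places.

rpm = 2144.02

set_propeller: D = 1.734 m, P = 1.979 m (p = P/D = 1.141292); state ← (V=0, rpm=0)
set_airspeed(75.07): V ← 75.07 m/s
set_airspeed(65.81): V ← 65.81 m/s
throttle_to(2285): rpm ← 2285
final state: V = 65.81 m/s, rpm = 2285 → n = rpm/60 = 38.083333 rev/s
target J* = 1.0621; solve J* = V/(n·D) for n: n = V/(J*·D) = 65.81/(1.0621 × 1.734) = 35.733651 rev/s
rpm = 60·n = 2144.019047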